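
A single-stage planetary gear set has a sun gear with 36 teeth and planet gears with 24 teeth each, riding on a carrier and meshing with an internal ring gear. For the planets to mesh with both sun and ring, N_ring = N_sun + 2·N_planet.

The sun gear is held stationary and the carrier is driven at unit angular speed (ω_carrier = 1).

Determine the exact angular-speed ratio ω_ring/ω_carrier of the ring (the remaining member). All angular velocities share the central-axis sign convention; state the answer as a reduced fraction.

10/7

N_ring = 36 + 2·24 = 84
36(ω_s−ω_c) = −84(ω_r−ω_c),  ω_s=0, ω_c=1
ω_r = 1 − (36/84)(0−1) = 10/7
ω_r/ω_c = 10/7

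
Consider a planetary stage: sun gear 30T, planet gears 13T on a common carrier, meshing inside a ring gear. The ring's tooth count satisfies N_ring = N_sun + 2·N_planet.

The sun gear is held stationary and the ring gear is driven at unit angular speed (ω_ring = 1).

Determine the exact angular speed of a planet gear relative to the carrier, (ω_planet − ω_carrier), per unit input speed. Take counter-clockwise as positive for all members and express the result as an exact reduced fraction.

N_ring = 30 + 2·13 = 56
30(ω_s−ω_c) = −56(ω_r−ω_c),  ω_s=0, ω_r=1
30(0−ω_c) = −56(1−ω_c)  ⇒  86ω_c = 56  ⇒  ω_c = 28/43
sun–planet: 30·(0−28/43) = −13·(ω_p−ω_c)  ⇒  ω_p−ω_c = −(30/13)·(-28/43) = 840/559

840/559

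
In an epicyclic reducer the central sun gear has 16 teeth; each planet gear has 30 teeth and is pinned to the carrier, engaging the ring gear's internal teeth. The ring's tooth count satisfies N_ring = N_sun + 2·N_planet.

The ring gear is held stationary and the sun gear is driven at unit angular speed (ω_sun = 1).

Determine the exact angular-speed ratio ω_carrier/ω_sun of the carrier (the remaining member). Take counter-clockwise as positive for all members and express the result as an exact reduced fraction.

4/23

N_ring = 16 + 2·30 = 76
16(ω_s−ω_c) = −76(ω_r−ω_c),  ω_r=0, ω_s=1
16(1−ω_c) = −76(0−ω_c)  ⇒  92ω_c = 16  ⇒  ω_c = 4/23
ω_c/ω_s = 4/23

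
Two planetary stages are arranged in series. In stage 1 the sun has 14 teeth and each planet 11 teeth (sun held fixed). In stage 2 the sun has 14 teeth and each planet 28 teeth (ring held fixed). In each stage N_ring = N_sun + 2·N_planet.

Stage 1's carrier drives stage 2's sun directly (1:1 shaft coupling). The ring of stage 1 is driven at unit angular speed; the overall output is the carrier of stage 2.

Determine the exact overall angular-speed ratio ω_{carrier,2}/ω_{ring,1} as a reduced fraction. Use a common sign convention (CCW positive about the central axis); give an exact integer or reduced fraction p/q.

3/25

Stage 1: N_ring = 14 + 2·11 = 36
Stage 1: 14(ω_s−ω_c) = −36(ω_r−ω_c),  ω_s=0, ω_r=1
Stage 1: 14(0−ω_c) = −36(1−ω_c)  ⇒  50ω_c = 36  ⇒  ω_c = 18/25
  ⇒ ω_c¹/ω_r¹ = 18/25
Stage 2: N_ring = 14 + 2·28 = 70
Stage 2: 14(ω_s−ω_c) = −70(ω_r−ω_c),  ω_r=0, ω_s=1
Stage 2: 14(1−ω_c) = −70(0−ω_c)  ⇒  84ω_c = 14  ⇒  ω_c = 1/6
  ⇒ ω_c²/ω_s² = 1/6
Coupling ω_s² = ω_c¹ ⇒ overall = 18/25 × 1/6 = 3/25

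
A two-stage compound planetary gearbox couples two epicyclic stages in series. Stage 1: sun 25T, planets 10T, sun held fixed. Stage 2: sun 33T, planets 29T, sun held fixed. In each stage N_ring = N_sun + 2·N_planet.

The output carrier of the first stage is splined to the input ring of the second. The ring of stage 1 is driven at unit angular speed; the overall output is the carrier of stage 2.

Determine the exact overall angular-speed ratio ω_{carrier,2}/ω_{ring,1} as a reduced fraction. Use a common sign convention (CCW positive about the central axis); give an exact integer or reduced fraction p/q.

117/248

Stage 1: N_ring = 25 + 2·10 = 45
Stage 1: 25(ω_s−ω_c) = −45(ω_r−ω_c),  ω_s=0, ω_r=1
Stage 1: 25(0−ω_c) = −45(1−ω_c)  ⇒  70ω_c = 45  ⇒  ω_c = 9/14
  ⇒ ω_c¹/ω_r¹ = 9/14
Stage 2: N_ring = 33 + 2·29 = 91
Stage 2: 33(ω_s−ω_c) = −91(ω_r−ω_c),  ω_s=0, ω_r=1
Stage 2: 33(0−ω_c) = −91(1−ω_c)  ⇒  124ω_c = 91  ⇒  ω_c = 91/124
  ⇒ ω_c²/ω_r² = 91/124
Coupling ω_r² = ω_c¹ ⇒ overall = 9/14 × 91/124 = 117/248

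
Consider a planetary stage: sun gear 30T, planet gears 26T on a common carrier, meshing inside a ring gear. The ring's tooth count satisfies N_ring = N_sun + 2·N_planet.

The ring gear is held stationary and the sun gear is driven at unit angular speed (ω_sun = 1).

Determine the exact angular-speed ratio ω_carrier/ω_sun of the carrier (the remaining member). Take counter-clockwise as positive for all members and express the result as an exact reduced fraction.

N_ring = 30 + 2·26 = 82
30(ω_s−ω_c) = −82(ω_r−ω_c),  ω_r=0, ω_s=1
30(1−ω_c) = −82(0−ω_c)  ⇒  112ω_c = 30  ⇒  ω_c = 15/56
ω_c/ω_s = 15/56

15/56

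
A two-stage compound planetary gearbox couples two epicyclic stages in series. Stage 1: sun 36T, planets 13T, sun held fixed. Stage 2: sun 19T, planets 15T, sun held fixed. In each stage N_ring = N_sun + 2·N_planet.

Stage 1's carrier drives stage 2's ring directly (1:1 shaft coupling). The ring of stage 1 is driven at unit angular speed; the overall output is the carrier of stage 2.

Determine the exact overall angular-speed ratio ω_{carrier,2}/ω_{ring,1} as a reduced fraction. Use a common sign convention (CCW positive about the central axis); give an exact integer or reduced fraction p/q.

31/68

Stage 1: N_ring = 36 + 2·13 = 62
Stage 1: 36(ω_s−ω_c) = −62(ω_r−ω_c),  ω_s=0, ω_r=1
Stage 1: 36(0−ω_c) = −62(1−ω_c)  ⇒  98ω_c = 62  ⇒  ω_c = 31/49
  ⇒ ω_c¹/ω_r¹ = 31/49
Stage 2: N_ring = 19 + 2·15 = 49
Stage 2: 19(ω_s−ω_c) = −49(ω_r−ω_c),  ω_s=0, ω_r=1
Stage 2: 19(0−ω_c) = −49(1−ω_c)  ⇒  68ω_c = 49  ⇒  ω_c = 49/68
  ⇒ ω_c²/ω_r² = 49/68
Coupling ω_r² = ω_c¹ ⇒ overall = 31/49 × 49/68 = 31/68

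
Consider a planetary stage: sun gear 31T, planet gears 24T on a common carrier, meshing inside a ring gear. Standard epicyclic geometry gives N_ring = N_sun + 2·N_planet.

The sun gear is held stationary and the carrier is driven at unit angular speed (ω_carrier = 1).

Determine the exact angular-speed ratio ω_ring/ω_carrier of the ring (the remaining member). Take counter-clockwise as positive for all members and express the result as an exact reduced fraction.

110/79

N_ring = 31 + 2·24 = 79
31(ω_s−ω_c) = −79(ω_r−ω_c),  ω_s=0, ω_c=1
ω_r = 1 − (31/79)(0−1) = 110/79
ω_r/ω_c = 110/79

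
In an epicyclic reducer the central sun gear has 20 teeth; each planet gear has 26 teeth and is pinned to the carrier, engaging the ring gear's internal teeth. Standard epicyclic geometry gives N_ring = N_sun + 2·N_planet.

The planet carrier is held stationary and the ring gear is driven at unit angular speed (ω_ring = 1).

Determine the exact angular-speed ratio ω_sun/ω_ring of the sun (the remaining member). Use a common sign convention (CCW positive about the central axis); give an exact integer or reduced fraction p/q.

-18/5

N_ring = 20 + 2·26 = 72
20(ω_s−ω_c) = −72(ω_r−ω_c),  ω_c=0, ω_r=1
ω_s = 0 − (72/20)(1−0) = -18/5
ω_s/ω_r = -18/5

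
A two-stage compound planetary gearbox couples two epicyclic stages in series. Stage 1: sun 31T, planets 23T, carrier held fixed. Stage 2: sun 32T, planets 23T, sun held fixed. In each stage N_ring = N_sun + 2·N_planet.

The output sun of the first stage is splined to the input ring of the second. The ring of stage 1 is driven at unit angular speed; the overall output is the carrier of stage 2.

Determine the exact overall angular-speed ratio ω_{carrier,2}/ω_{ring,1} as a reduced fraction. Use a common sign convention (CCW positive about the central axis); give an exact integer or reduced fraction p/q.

Stage 1: N_ring = 31 + 2·23 = 77
Stage 1: 31(ω_s−ω_c) = −77(ω_r−ω_c),  ω_c=0, ω_r=1
Stage 1: ω_s = 0 − (77/31)(1−0) = -77/31
  ⇒ ω_s¹/ω_r¹ = -77/31
Stage 2: N_ring = 32 + 2·23 = 78
Stage 2: 32(ω_s−ω_c) = −78(ω_r−ω_c),  ω_s=0, ω_r=1
Stage 2: 32(0−ω_c) = −78(1−ω_c)  ⇒  110ω_c = 78  ⇒  ω_c = 39/55
  ⇒ ω_c²/ω_r² = 39/55
Coupling ω_r² = ω_s¹ ⇒ overall = -77/31 × 39/55 = -273/155

-273/155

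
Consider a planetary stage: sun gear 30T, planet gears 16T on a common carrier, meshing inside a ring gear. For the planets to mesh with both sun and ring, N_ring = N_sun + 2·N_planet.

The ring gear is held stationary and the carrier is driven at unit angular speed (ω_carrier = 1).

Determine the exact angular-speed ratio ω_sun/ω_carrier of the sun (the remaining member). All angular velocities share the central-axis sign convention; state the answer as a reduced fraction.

46/15

N_ring = 30 + 2·16 = 62
30(ω_s−ω_c) = −62(ω_r−ω_c),  ω_r=0, ω_c=1
ω_s = 1 − (62/30)(0−1) = 46/15
ω_s/ω_c = 46/15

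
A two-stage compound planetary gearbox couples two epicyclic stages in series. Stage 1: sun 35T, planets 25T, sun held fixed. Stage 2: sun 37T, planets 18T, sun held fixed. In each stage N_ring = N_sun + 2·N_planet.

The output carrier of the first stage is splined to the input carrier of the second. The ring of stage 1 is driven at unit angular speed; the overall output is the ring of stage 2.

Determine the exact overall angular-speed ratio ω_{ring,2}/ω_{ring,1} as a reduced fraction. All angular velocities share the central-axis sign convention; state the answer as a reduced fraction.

Stage 1: N_ring = 35 + 2·25 = 85
Stage 1: 35(ω_s−ω_c) = −85(ω_r−ω_c),  ω_s=0, ω_r=1
Stage 1: 35(0−ω_c) = −85(1−ω_c)  ⇒  120ω_c = 85  ⇒  ω_c = 17/24
  ⇒ ω_c¹/ω_r¹ = 17/24
Stage 2: N_ring = 37 + 2·18 = 73
Stage 2: 37(ω_s−ω_c) = −73(ω_r−ω_c),  ω_s=0, ω_c=1
Stage 2: ω_r = 1 − (37/73)(0−1) = 110/73
  ⇒ ω_r²/ω_c² = 110/73
Coupling ω_c² = ω_c¹ ⇒ overall = 17/24 × 110/73 = 935/876

935/876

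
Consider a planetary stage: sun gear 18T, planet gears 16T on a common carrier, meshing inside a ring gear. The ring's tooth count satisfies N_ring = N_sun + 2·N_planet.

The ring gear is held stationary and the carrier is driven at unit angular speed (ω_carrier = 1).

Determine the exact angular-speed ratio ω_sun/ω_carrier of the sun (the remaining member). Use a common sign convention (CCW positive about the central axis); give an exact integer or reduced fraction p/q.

N_ring = 18 + 2·16 = 50
18(ω_s−ω_c) = −50(ω_r−ω_c),  ω_r=0, ω_c=1
ω_s = 1 − (50/18)(0−1) = 34/9
ω_s/ω_c = 34/9

34/9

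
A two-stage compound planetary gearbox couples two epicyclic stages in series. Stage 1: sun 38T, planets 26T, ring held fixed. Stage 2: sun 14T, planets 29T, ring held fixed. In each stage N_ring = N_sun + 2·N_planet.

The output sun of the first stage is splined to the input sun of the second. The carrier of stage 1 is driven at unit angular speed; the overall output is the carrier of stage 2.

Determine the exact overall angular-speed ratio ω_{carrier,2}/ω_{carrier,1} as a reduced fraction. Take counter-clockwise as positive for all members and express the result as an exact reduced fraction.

448/817

Stage 1: N_ring = 38 + 2·26 = 90
Stage 1: 38(ω_s−ω_c) = −90(ω_r−ω_c),  ω_r=0, ω_c=1
Stage 1: ω_s = 1 − (90/38)(0−1) = 64/19
  ⇒ ω_s¹/ω_c¹ = 64/19
Stage 2: N_ring = 14 + 2·29 = 72
Stage 2: 14(ω_s−ω_c) = −72(ω_r−ω_c),  ω_r=0, ω_s=1
Stage 2: 14(1−ω_c) = −72(0−ω_c)  ⇒  86ω_c = 14  ⇒  ω_c = 7/43
  ⇒ ω_c²/ω_s² = 7/43
Coupling ω_s² = ω_s¹ ⇒ overall = 64/19 × 7/43 = 448/817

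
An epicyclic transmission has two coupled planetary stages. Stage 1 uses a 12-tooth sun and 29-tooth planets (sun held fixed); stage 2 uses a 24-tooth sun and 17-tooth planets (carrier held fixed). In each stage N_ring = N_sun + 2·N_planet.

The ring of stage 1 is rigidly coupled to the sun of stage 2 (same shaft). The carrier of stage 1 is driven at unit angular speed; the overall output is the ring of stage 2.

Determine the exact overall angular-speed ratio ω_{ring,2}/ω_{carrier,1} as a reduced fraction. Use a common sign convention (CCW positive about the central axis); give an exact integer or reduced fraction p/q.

-492/1015

Stage 1: N_ring = 12 + 2·29 = 70
Stage 1: 12(ω_s−ω_c) = −70(ω_r−ω_c),  ω_s=0, ω_c=1
Stage 1: ω_r = 1 − (12/70)(0−1) = 41/35
  ⇒ ω_r¹/ω_c¹ = 41/35
Stage 2: N_ring = 24 + 2·17 = 58
Stage 2: 24(ω_s−ω_c) = −58(ω_r−ω_c),  ω_c=0, ω_s=1
Stage 2: ω_r = 0 − (24/58)(1−0) = -12/29
  ⇒ ω_r²/ω_s² = -12/29
Coupling ω_s² = ω_r¹ ⇒ overall = 41/35 × -12/29 = -492/1015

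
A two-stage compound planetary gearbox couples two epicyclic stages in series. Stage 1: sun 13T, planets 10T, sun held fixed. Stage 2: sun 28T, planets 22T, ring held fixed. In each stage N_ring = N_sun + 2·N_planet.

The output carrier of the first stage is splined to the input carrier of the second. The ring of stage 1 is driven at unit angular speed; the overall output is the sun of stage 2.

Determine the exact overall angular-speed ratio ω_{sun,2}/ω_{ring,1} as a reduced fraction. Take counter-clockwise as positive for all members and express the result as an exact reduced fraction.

825/322

Stage 1: N_ring = 13 + 2·10 = 33
Stage 1: 13(ω_s−ω_c) = −33(ω_r−ω_c),  ω_s=0, ω_r=1
Stage 1: 13(0−ω_c) = −33(1−ω_c)  ⇒  46ω_c = 33  ⇒  ω_c = 33/46
  ⇒ ω_c¹/ω_r¹ = 33/46
Stage 2: N_ring = 28 + 2·22 = 72
Stage 2: 28(ω_s−ω_c) = −72(ω_r−ω_c),  ω_r=0, ω_c=1
Stage 2: ω_s = 1 − (72/28)(0−1) = 25/7
  ⇒ ω_s²/ω_c² = 25/7
Coupling ω_c² = ω_c¹ ⇒ overall = 33/46 × 25/7 = 825/322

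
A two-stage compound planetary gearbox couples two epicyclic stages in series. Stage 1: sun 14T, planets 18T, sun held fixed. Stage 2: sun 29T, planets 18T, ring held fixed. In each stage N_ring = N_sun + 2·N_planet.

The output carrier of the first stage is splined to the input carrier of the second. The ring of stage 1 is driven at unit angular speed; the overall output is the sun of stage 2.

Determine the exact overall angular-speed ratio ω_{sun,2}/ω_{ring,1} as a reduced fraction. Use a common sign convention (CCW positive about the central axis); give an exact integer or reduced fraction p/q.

1175/464

Stage 1: N_ring = 14 + 2·18 = 50
Stage 1: 14(ω_s−ω_c) = −50(ω_r−ω_c),  ω_s=0, ω_r=1
Stage 1: 14(0−ω_c) = −50(1−ω_c)  ⇒  64ω_c = 50  ⇒  ω_c = 25/32
  ⇒ ω_c¹/ω_r¹ = 25/32
Stage 2: N_ring = 29 + 2·18 = 65
Stage 2: 29(ω_s−ω_c) = −65(ω_r−ω_c),  ω_r=0, ω_c=1
Stage 2: ω_s = 1 − (65/29)(0−1) = 94/29
  ⇒ ω_s²/ω_c² = 94/29
Coupling ω_c² = ω_c¹ ⇒ overall = 25/32 × 94/29 = 1175/464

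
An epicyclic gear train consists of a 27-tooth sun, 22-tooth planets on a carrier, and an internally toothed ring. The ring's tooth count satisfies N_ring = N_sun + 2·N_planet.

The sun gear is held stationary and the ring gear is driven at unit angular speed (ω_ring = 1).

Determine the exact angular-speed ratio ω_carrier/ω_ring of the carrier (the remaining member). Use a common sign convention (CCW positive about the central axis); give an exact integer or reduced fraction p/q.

N_ring = 27 + 2·22 = 71
27(ω_s−ω_c) = −71(ω_r−ω_c),  ω_s=0, ω_r=1
27(0−ω_c) = −71(1−ω_c)  ⇒  98ω_c = 71  ⇒  ω_c = 71/98
ω_c/ω_r = 71/98

71/98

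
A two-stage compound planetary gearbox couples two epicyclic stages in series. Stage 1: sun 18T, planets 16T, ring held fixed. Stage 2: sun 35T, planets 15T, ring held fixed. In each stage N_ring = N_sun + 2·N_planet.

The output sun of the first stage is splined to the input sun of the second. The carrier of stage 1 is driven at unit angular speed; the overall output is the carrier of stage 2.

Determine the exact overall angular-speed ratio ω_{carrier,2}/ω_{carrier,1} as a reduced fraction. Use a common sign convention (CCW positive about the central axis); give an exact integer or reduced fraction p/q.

119/90

Stage 1: N_ring = 18 + 2·16 = 50
Stage 1: 18(ω_s−ω_c) = −50(ω_r−ω_c),  ω_r=0, ω_c=1
Stage 1: ω_s = 1 − (50/18)(0−1) = 34/9
  ⇒ ω_s¹/ω_c¹ = 34/9
Stage 2: N_ring = 35 + 2·15 = 65
Stage 2: 35(ω_s−ω_c) = −65(ω_r−ω_c),  ω_r=0, ω_s=1
Stage 2: 35(1−ω_c) = −65(0−ω_c)  ⇒  100ω_c = 35  ⇒  ω_c = 7/20
  ⇒ ω_c²/ω_s² = 7/20
Coupling ω_s² = ω_s¹ ⇒ overall = 34/9 × 7/20 = 119/90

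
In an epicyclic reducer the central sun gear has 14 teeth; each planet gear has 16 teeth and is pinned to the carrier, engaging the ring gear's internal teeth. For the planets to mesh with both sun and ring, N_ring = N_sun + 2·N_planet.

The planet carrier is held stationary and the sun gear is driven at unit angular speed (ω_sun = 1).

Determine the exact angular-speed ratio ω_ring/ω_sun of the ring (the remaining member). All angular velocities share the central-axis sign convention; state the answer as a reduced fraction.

-7/23

N_ring = 14 + 2·16 = 46
14(ω_s−ω_c) = −46(ω_r−ω_c),  ω_c=0, ω_s=1
ω_r = 0 − (14/46)(1−0) = -7/23
ω_r/ω_s = -7/23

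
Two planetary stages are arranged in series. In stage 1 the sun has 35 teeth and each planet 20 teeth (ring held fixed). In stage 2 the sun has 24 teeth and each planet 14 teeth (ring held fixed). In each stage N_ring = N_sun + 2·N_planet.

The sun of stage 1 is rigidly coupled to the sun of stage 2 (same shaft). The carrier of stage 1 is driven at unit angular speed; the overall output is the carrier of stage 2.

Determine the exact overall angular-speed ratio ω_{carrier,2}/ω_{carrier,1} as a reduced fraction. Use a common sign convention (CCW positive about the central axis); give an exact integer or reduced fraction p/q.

Stage 1: N_ring = 35 + 2·20 = 75
Stage 1: 35(ω_s−ω_c) = −75(ω_r−ω_c),  ω_r=0, ω_c=1
Stage 1: ω_s = 1 − (75/35)(0−1) = 22/7
  ⇒ ω_s¹/ω_c¹ = 22/7
Stage 2: N_ring = 24 + 2·14 = 52
Stage 2: 24(ω_s−ω_c) = −52(ω_r−ω_c),  ω_r=0, ω_s=1
Stage 2: 24(1−ω_c) = −52(0−ω_c)  ⇒  76ω_c = 24  ⇒  ω_c = 6/19
  ⇒ ω_c²/ω_s² = 6/19
Coupling ω_s² = ω_s¹ ⇒ overall = 22/7 × 6/19 = 132/133

132/133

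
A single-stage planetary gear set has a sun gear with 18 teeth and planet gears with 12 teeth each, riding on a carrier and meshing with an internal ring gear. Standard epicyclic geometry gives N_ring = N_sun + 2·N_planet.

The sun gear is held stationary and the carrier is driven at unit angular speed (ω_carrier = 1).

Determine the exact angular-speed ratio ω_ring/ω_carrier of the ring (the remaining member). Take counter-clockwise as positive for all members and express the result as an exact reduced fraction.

N_ring = 18 + 2·12 = 42
18(ω_s−ω_c) = −42(ω_r−ω_c),  ω_s=0, ω_c=1
ω_r = 1 − (18/42)(0−1) = 10/7
ω_r/ω_c = 10/7

10/7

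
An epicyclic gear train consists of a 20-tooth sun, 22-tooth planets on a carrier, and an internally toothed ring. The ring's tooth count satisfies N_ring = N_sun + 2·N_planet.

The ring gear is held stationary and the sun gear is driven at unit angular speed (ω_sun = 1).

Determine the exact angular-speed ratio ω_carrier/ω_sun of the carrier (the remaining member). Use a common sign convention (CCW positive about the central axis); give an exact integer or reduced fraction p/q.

5/21

N_ring = 20 + 2·22 = 64
20(ω_s−ω_c) = −64(ω_r−ω_c),  ω_r=0, ω_s=1
20(1−ω_c) = −64(0−ω_c)  ⇒  84ω_c = 20  ⇒  ω_c = 5/21
ω_c/ω_s = 5/21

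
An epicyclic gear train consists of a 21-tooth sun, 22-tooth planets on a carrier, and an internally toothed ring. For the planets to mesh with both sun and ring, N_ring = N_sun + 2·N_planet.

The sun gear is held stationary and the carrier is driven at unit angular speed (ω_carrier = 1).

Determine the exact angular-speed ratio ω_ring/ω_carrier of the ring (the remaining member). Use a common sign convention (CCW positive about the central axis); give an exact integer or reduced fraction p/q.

N_ring = 21 + 2·22 = 65
21(ω_s−ω_c) = −65(ω_r−ω_c),  ω_s=0, ω_c=1
ω_r = 1 − (21/65)(0−1) = 86/65
ω_r/ω_c = 86/65

86/65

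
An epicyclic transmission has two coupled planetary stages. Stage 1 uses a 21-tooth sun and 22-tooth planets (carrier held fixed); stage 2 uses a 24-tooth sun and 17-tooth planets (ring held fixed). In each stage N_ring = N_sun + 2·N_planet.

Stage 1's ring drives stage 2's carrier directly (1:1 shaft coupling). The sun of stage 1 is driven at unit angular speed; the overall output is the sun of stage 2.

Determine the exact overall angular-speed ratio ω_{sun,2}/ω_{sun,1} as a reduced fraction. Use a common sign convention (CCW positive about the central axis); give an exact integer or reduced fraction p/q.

-287/260

Stage 1: N_ring = 21 + 2·22 = 65
Stage 1: 21(ω_s−ω_c) = −65(ω_r−ω_c),  ω_c=0, ω_s=1
Stage 1: ω_r = 0 − (21/65)(1−0) = -21/65
  ⇒ ω_r¹/ω_s¹ = -21/65
Stage 2: N_ring = 24 + 2·17 = 58
Stage 2: 24(ω_s−ω_c) = −58(ω_r−ω_c),  ω_r=0, ω_c=1
Stage 2: ω_s = 1 − (58/24)(0−1) = 41/12
  ⇒ ω_s²/ω_c² = 41/12
Coupling ω_c² = ω_r¹ ⇒ overall = -21/65 × 41/12 = -287/260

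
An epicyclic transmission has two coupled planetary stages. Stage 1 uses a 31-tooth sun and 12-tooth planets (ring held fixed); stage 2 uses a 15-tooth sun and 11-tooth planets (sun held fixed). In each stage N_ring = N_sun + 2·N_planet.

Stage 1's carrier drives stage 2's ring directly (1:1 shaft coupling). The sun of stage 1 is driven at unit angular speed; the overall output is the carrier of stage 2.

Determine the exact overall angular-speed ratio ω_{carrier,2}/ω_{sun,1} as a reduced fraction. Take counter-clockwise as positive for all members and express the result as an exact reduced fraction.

1147/4472

Stage 1: N_ring = 31 + 2·12 = 55
Stage 1: 31(ω_s−ω_c) = −55(ω_r−ω_c),  ω_r=0, ω_s=1
Stage 1: 31(1−ω_c) = −55(0−ω_c)  ⇒  86ω_c = 31  ⇒  ω_c = 31/86
  ⇒ ω_c¹/ω_s¹ = 31/86
Stage 2: N_ring = 15 + 2·11 = 37
Stage 2: 15(ω_s−ω_c) = −37(ω_r−ω_c),  ω_s=0, ω_r=1
Stage 2: 15(0−ω_c) = −37(1−ω_c)  ⇒  52ω_c = 37  ⇒  ω_c = 37/52
  ⇒ ω_c²/ω_r² = 37/52
Coupling ω_r² = ω_c¹ ⇒ overall = 31/86 × 37/52 = 1147/4472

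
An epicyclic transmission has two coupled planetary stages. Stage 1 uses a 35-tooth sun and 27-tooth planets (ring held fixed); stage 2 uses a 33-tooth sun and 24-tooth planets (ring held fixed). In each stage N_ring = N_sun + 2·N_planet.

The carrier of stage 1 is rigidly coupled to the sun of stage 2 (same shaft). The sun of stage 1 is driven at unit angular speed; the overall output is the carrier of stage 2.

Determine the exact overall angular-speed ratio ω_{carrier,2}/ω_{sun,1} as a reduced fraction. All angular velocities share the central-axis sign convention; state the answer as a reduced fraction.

385/4712

Stage 1: N_ring = 35 + 2·27 = 89
Stage 1: 35(ω_s−ω_c) = −89(ω_r−ω_c),  ω_r=0, ω_s=1
Stage 1: 35(1−ω_c) = −89(0−ω_c)  ⇒  124ω_c = 35  ⇒  ω_c = 35/124
  ⇒ ω_c¹/ω_s¹ = 35/124
Stage 2: N_ring = 33 + 2·24 = 81
Stage 2: 33(ω_s−ω_c) = −81(ω_r−ω_c),  ω_r=0, ω_s=1
Stage 2: 33(1−ω_c) = −81(0−ω_c)  ⇒  114ω_c = 33  ⇒  ω_c = 11/38
  ⇒ ω_c²/ω_s² = 11/38
Coupling ω_s² = ω_c¹ ⇒ overall = 35/124 × 11/38 = 385/4712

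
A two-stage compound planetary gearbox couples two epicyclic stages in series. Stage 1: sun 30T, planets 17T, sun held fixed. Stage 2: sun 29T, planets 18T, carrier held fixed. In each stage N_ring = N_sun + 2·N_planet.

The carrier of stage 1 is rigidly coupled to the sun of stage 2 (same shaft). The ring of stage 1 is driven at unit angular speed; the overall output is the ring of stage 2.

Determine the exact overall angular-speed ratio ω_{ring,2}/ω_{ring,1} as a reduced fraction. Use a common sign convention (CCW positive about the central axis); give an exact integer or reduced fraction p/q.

-928/3055

Stage 1: N_ring = 30 + 2·17 = 64
Stage 1: 30(ω_s−ω_c) = −64(ω_r−ω_c),  ω_s=0, ω_r=1
Stage 1: 30(0−ω_c) = −64(1−ω_c)  ⇒  94ω_c = 64  ⇒  ω_c = 32/47
  ⇒ ω_c¹/ω_r¹ = 32/47
Stage 2: N_ring = 29 + 2·18 = 65
Stage 2: 29(ω_s−ω_c) = −65(ω_r−ω_c),  ω_c=0, ω_s=1
Stage 2: ω_r = 0 − (29/65)(1−0) = -29/65
  ⇒ ω_r²/ω_s² = -29/65
Coupling ω_s² = ω_c¹ ⇒ overall = 32/47 × -29/65 = -928/3055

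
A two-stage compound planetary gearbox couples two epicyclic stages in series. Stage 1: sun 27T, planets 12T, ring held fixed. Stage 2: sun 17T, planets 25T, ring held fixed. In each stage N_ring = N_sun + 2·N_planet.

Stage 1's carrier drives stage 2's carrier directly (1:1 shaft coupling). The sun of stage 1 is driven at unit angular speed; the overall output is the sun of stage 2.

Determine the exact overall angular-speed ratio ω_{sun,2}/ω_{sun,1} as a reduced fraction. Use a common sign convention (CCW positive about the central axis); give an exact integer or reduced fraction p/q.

Stage 1: N_ring = 27 + 2·12 = 51
Stage 1: 27(ω_s−ω_c) = −51(ω_r−ω_c),  ω_r=0, ω_s=1
Stage 1: 27(1−ω_c) = −51(0−ω_c)  ⇒  78ω_c = 27  ⇒  ω_c = 9/26
  ⇒ ω_c¹/ω_s¹ = 9/26
Stage 2: N_ring = 17 + 2·25 = 67
Stage 2: 17(ω_s−ω_c) = −67(ω_r−ω_c),  ω_r=0, ω_c=1
Stage 2: ω_s = 1 − (67/17)(0−1) = 84/17
  ⇒ ω_s²/ω_c² = 84/17
Coupling ω_c² = ω_c¹ ⇒ overall = 9/26 × 84/17 = 378/221

378/221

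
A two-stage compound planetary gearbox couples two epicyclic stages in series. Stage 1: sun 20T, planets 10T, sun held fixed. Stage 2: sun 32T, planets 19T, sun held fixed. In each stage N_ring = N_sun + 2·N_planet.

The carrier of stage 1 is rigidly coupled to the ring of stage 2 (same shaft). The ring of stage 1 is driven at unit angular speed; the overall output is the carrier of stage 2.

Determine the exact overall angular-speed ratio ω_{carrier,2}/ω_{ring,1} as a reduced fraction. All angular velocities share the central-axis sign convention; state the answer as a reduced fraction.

Stage 1: N_ring = 20 + 2·10 = 40
Stage 1: 20(ω_s−ω_c) = −40(ω_r−ω_c),  ω_s=0, ω_r=1
Stage 1: 20(0−ω_c) = −40(1−ω_c)  ⇒  60ω_c = 40  ⇒  ω_c = 2/3
  ⇒ ω_c¹/ω_r¹ = 2/3
Stage 2: N_ring = 32 + 2·19 = 70
Stage 2: 32(ω_s−ω_c) = −70(ω_r−ω_c),  ω_s=0, ω_r=1
Stage 2: 32(0−ω_c) = −70(1−ω_c)  ⇒  102ω_c = 70  ⇒  ω_c = 35/51
  ⇒ ω_c²/ω_r² = 35/51
Coupling ω_r² = ω_c¹ ⇒ overall = 2/3 × 35/51 = 70/153

70/153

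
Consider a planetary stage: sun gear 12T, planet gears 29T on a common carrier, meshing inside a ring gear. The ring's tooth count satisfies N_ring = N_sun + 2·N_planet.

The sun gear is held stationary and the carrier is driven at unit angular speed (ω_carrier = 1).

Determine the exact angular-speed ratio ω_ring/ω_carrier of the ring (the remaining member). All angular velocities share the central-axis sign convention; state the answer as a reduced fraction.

41/35

N_ring = 12 + 2·29 = 70
12(ω_s−ω_c) = −70(ω_r−ω_c),  ω_s=0, ω_c=1
ω_r = 1 − (12/70)(0−1) = 41/35
ω_r/ω_c = 41/35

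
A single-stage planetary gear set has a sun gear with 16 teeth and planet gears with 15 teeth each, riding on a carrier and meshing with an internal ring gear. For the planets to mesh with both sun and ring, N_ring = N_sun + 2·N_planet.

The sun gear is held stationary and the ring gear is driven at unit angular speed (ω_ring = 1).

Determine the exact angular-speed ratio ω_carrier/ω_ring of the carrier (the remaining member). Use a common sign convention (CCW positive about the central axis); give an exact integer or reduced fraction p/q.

N_ring = 16 + 2·15 = 46
16(ω_s−ω_c) = −46(ω_r−ω_c),  ω_s=0, ω_r=1
16(0−ω_c) = −46(1−ω_c)  ⇒  62ω_c = 46  ⇒  ω_c = 23/31
ω_c/ω_r = 23/31

23/31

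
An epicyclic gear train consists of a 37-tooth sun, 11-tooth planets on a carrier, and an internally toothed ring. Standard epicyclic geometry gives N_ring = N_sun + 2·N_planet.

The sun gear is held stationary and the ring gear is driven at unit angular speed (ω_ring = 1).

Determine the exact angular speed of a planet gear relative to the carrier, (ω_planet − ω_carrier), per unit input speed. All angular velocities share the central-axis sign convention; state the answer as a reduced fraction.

2183/1056

N_ring = 37 + 2·11 = 59
37(ω_s−ω_c) = −59(ω_r−ω_c),  ω_s=0, ω_r=1
37(0−ω_c) = −59(1−ω_c)  ⇒  96ω_c = 59  ⇒  ω_c = 59/96
sun–planet: 37·(0−59/96) = −11·(ω_p−ω_c)  ⇒  ω_p−ω_c = −(37/11)·(-59/96) = 2183/1056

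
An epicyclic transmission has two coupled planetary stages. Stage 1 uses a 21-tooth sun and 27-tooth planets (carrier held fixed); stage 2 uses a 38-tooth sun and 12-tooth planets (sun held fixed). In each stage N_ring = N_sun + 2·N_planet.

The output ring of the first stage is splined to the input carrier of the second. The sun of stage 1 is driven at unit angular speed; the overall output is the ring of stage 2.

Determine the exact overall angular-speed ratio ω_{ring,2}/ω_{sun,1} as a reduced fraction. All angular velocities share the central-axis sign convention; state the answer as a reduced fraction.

-14/31

Stage 1: N_ring = 21 + 2·27 = 75
Stage 1: 21(ω_s−ω_c) = −75(ω_r−ω_c),  ω_c=0, ω_s=1
Stage 1: ω_r = 0 − (21/75)(1−0) = -7/25
  ⇒ ω_r¹/ω_s¹ = -7/25
Stage 2: N_ring = 38 + 2·12 = 62
Stage 2: 38(ω_s−ω_c) = −62(ω_r−ω_c),  ω_s=0, ω_c=1
Stage 2: ω_r = 1 − (38/62)(0−1) = 50/31
  ⇒ ω_r²/ω_c² = 50/31
Coupling ω_c² = ω_r¹ ⇒ overall = -7/25 × 50/31 = -14/31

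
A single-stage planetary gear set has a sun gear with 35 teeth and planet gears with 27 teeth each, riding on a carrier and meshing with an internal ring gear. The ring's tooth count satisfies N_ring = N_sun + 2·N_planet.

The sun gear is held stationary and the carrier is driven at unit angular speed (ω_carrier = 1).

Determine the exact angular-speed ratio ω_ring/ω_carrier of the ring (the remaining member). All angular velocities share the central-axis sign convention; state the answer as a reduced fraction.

N_ring = 35 + 2·27 = 89
35(ω_s−ω_c) = −89(ω_r−ω_c),  ω_s=0, ω_c=1
ω_r = 1 − (35/89)(0−1) = 124/89
ω_r/ω_c = 124/89

124/89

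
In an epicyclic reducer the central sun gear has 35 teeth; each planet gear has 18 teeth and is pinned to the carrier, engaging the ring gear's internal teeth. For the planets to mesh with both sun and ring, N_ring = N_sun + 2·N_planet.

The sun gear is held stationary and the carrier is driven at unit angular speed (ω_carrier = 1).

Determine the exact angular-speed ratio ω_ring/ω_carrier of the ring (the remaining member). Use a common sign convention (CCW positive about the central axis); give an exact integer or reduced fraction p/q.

N_ring = 35 + 2·18 = 71
35(ω_s−ω_c) = −71(ω_r−ω_c),  ω_s=0, ω_c=1
ω_r = 1 − (35/71)(0−1) = 106/71
ω_r/ω_c = 106/71

106/71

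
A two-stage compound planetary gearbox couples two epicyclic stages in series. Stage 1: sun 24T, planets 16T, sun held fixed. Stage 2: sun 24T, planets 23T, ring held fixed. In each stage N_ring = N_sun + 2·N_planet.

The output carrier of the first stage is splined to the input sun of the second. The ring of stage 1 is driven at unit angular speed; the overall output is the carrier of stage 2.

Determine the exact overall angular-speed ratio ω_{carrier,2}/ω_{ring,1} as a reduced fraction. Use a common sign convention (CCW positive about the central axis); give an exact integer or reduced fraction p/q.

Stage 1: N_ring = 24 + 2·16 = 56
Stage 1: 24(ω_s−ω_c) = −56(ω_r−ω_c),  ω_s=0, ω_r=1
Stage 1: 24(0−ω_c) = −56(1−ω_c)  ⇒  80ω_c = 56  ⇒  ω_c = 7/10
  ⇒ ω_c¹/ω_r¹ = 7/10
Stage 2: N_ring = 24 + 2·23 = 70
Stage 2: 24(ω_s−ω_c) = −70(ω_r−ω_c),  ω_r=0, ω_s=1
Stage 2: 24(1−ω_c) = −70(0−ω_c)  ⇒  94ω_c = 24  ⇒  ω_c = 12/47
  ⇒ ω_c²/ω_s² = 12/47
Coupling ω_s² = ω_c¹ ⇒ overall = 7/10 × 12/47 = 42/235

42/235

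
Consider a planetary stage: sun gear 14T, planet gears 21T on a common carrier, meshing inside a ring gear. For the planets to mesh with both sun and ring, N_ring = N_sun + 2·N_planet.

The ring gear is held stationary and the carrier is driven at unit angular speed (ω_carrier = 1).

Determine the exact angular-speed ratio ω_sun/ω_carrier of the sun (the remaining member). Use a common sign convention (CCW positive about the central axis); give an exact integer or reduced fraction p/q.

N_ring = 14 + 2·21 = 56
14(ω_s−ω_c) = −56(ω_r−ω_c),  ω_r=0, ω_c=1
ω_s = 1 − (56/14)(0−1) = 5
ω_s/ω_c = 5

5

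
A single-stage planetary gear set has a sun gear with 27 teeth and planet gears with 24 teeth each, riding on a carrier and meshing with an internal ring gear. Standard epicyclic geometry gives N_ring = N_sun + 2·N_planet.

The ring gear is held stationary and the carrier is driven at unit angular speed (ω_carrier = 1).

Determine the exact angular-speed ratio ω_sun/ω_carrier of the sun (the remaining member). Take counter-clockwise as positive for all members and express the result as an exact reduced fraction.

34/9

N_ring = 27 + 2·24 = 75
27(ω_s−ω_c) = −75(ω_r−ω_c),  ω_r=0, ω_c=1
ω_s = 1 − (75/27)(0−1) = 34/9
ω_s/ω_c = 34/9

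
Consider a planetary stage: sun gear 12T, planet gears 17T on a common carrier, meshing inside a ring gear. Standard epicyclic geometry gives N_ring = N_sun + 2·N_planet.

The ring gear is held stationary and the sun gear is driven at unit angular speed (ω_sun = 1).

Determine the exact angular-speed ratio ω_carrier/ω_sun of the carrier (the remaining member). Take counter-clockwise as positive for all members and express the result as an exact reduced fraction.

N_ring = 12 + 2·17 = 46
12(ω_s−ω_c) = −46(ω_r−ω_c),  ω_r=0, ω_s=1
12(1−ω_c) = −46(0−ω_c)  ⇒  58ω_c = 12  ⇒  ω_c = 6/29
ω_c/ω_s = 6/29

6/29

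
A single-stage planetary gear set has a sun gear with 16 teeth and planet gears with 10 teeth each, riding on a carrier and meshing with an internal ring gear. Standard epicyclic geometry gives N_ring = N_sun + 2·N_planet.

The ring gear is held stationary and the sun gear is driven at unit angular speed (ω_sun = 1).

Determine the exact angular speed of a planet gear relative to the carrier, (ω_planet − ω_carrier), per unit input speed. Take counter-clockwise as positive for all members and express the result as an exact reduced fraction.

N_ring = 16 + 2·10 = 36
16(ω_s−ω_c) = −36(ω_r−ω_c),  ω_r=0, ω_s=1
16(1−ω_c) = −36(0−ω_c)  ⇒  52ω_c = 16  ⇒  ω_c = 4/13
sun–planet: 16·(1−4/13) = −10·(ω_p−ω_c)  ⇒  ω_p−ω_c = −(16/10)·(9/13) = -72/65

-72/65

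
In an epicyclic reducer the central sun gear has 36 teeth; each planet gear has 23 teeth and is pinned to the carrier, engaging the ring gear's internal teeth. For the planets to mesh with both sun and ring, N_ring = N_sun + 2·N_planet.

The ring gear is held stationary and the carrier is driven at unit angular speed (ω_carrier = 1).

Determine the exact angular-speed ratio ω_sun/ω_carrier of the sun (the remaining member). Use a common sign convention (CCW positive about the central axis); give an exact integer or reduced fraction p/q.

N_ring = 36 + 2·23 = 82
36(ω_s−ω_c) = −82(ω_r−ω_c),  ω_r=0, ω_c=1
ω_s = 1 − (82/36)(0−1) = 59/18
ω_s/ω_c = 59/18

59/18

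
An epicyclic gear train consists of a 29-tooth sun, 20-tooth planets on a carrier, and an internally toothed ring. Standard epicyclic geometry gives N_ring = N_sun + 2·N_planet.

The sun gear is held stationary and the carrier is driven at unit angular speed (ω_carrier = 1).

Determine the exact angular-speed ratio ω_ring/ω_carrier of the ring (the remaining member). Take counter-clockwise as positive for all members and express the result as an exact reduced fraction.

98/69

N_ring = 29 + 2·20 = 69
29(ω_s−ω_c) = −69(ω_r−ω_c),  ω_s=0, ω_c=1
ω_r = 1 − (29/69)(0−1) = 98/69
ω_r/ω_c = 98/69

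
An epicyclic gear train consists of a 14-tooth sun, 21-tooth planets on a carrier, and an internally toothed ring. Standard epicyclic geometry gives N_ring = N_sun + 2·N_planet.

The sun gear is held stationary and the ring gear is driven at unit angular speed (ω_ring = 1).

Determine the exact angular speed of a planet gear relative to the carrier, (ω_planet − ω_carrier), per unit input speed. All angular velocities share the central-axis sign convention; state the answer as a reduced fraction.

N_ring = 14 + 2·21 = 56
14(ω_s−ω_c) = −56(ω_r−ω_c),  ω_s=0, ω_r=1
14(0−ω_c) = −56(1−ω_c)  ⇒  70ω_c = 56  ⇒  ω_c = 4/5
sun–planet: 14·(0−4/5) = −21·(ω_p−ω_c)  ⇒  ω_p−ω_c = −(14/21)·(-4/5) = 8/15

8/15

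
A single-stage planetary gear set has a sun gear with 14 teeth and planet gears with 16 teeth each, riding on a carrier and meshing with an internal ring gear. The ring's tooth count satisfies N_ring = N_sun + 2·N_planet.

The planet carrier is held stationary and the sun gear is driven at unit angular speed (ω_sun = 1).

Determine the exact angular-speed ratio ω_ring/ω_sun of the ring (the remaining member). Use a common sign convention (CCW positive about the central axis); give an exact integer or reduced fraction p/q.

-7/23

N_ring = 14 + 2·16 = 46
14(ω_s−ω_c) = −46(ω_r−ω_c),  ω_c=0, ω_s=1
ω_r = 0 − (14/46)(1−0) = -7/23
ω_r/ω_s = -7/23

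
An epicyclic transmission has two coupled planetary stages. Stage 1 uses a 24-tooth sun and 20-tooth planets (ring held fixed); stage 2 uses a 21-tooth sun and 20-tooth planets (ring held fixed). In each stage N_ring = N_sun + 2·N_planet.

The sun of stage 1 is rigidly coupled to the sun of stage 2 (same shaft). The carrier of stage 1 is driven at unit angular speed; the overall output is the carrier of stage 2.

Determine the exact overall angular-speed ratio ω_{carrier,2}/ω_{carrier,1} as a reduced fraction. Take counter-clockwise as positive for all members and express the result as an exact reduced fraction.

Stage 1: N_ring = 24 + 2·20 = 64
Stage 1: 24(ω_s−ω_c) = −64(ω_r−ω_c),  ω_r=0, ω_c=1
Stage 1: ω_s = 1 − (64/24)(0−1) = 11/3
  ⇒ ω_s¹/ω_c¹ = 11/3
Stage 2: N_ring = 21 + 2·20 = 61
Stage 2: 21(ω_s−ω_c) = −61(ω_r−ω_c),  ω_r=0, ω_s=1
Stage 2: 21(1−ω_c) = −61(0−ω_c)  ⇒  82ω_c = 21  ⇒  ω_c = 21/82
  ⇒ ω_c²/ω_s² = 21/82
Coupling ω_s² = ω_s¹ ⇒ overall = 11/3 × 21/82 = 77/82

77/82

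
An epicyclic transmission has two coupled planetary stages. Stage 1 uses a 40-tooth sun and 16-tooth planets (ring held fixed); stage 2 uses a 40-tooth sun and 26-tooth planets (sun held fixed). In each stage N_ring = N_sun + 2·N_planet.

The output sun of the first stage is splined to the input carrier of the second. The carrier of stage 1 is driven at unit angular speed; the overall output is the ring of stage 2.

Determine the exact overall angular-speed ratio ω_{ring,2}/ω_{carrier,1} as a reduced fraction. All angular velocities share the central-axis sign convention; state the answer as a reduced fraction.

462/115

Stage 1: N_ring = 40 + 2·16 = 72
Stage 1: 40(ω_s−ω_c) = −72(ω_r−ω_c),  ω_r=0, ω_c=1
Stage 1: ω_s = 1 − (72/40)(0−1) = 14/5
  ⇒ ω_s¹/ω_c¹ = 14/5
Stage 2: N_ring = 40 + 2·26 = 92
Stage 2: 40(ω_s−ω_c) = −92(ω_r−ω_c),  ω_s=0, ω_c=1
Stage 2: ω_r = 1 − (40/92)(0−1) = 33/23
  ⇒ ω_r²/ω_c² = 33/23
Coupling ω_c² = ω_s¹ ⇒ overall = 14/5 × 33/23 = 462/115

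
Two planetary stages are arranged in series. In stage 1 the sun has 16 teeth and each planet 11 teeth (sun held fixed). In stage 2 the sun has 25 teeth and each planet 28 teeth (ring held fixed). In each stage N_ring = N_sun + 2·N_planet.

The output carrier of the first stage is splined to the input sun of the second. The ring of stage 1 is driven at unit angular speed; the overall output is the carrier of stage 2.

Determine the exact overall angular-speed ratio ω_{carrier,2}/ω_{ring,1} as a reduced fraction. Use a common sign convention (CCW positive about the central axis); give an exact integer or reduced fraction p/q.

475/2862

Stage 1: N_ring = 16 + 2·11 = 38
Stage 1: 16(ω_s−ω_c) = −38(ω_r−ω_c),  ω_s=0, ω_r=1
Stage 1: 16(0−ω_c) = −38(1−ω_c)  ⇒  54ω_c = 38  ⇒  ω_c = 19/27
  ⇒ ω_c¹/ω_r¹ = 19/27
Stage 2: N_ring = 25 + 2·28 = 81
Stage 2: 25(ω_s−ω_c) = −81(ω_r−ω_c),  ω_r=0, ω_s=1
Stage 2: 25(1−ω_c) = −81(0−ω_c)  ⇒  106ω_c = 25  ⇒  ω_c = 25/106
  ⇒ ω_c²/ω_s² = 25/106
Coupling ω_s² = ω_c¹ ⇒ overall = 19/27 × 25/106 = 475/2862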